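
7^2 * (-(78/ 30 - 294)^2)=-104019601/ 25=-4160784.04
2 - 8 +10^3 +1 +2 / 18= 8956 / 9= 995.11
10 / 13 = 0.77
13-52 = -39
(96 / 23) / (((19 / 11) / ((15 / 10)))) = 1584 / 437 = 3.62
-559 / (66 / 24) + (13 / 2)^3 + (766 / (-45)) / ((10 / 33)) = 100181 / 6600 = 15.18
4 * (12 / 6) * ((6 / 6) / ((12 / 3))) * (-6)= -12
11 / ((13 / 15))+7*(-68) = -6023 / 13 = -463.31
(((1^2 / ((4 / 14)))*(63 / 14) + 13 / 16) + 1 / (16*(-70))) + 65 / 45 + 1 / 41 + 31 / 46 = 177793123 / 9505440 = 18.70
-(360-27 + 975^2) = -950958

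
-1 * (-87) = 87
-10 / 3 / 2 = -5 / 3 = -1.67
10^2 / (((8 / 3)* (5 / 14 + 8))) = 175 / 39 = 4.49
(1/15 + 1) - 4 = -2.93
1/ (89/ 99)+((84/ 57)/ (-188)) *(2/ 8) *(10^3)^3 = -155749911593/ 79477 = -1959685.34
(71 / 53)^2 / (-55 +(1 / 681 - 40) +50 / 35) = -24030447 / 1252948832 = -0.02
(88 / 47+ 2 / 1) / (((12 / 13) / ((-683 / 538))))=-807989 / 151716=-5.33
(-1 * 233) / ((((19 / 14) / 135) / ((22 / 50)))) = -968814 / 95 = -10198.04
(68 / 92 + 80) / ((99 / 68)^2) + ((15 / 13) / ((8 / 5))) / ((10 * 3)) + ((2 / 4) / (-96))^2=152505696505 / 4001107968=38.12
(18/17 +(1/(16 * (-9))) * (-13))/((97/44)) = 319/612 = 0.52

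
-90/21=-30/7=-4.29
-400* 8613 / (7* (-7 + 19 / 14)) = 87220.25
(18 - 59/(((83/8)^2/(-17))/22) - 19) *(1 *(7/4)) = 356.99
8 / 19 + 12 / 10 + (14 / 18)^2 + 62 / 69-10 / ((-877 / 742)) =1798207069 / 155215845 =11.59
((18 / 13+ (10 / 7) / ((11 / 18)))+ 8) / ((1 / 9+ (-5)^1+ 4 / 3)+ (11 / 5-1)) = -4.98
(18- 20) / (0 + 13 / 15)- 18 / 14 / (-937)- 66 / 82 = -10876584 / 3495947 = -3.11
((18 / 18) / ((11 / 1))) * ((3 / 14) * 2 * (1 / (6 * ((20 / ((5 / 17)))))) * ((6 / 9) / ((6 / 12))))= 1 / 7854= 0.00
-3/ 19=-0.16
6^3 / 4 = 54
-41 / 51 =-0.80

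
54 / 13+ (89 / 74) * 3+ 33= 40.76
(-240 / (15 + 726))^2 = 6400 / 61009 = 0.10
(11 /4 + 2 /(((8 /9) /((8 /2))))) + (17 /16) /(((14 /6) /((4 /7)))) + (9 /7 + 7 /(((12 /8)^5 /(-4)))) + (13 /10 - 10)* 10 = -1842997 /23814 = -77.39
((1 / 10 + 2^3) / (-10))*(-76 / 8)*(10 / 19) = 81 / 20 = 4.05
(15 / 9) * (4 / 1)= 6.67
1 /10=0.10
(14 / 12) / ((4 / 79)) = 553 / 24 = 23.04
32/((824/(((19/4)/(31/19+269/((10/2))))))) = 1805/542398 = 0.00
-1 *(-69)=69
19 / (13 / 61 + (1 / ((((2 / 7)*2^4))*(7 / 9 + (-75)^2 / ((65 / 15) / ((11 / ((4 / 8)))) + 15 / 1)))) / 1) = 124180674848 / 1396735265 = 88.91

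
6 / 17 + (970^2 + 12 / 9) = 47985986 / 51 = 940901.69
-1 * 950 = -950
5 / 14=0.36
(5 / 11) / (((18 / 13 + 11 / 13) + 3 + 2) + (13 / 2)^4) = 0.00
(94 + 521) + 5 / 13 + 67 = 8871 / 13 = 682.38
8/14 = 4/7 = 0.57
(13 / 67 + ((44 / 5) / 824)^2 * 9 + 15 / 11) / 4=1218715793 / 3127533200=0.39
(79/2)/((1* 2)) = 79/4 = 19.75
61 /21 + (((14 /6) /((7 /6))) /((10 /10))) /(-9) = 169 /63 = 2.68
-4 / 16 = -1 / 4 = -0.25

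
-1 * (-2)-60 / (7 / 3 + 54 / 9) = -26 / 5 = -5.20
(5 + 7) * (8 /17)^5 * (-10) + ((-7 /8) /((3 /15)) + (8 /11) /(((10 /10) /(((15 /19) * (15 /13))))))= -6.48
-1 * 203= -203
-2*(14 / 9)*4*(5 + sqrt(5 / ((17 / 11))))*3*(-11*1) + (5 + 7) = 1232*sqrt(935) / 51 + 6196 / 3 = 2804.00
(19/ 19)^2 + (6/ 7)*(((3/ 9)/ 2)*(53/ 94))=711/ 658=1.08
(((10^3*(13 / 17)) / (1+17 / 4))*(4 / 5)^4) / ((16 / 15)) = 55.93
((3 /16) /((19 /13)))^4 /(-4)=-0.00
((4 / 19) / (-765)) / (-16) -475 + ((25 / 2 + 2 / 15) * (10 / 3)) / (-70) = -21506703 / 45220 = -475.60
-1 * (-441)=441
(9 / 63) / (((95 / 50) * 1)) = 10 / 133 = 0.08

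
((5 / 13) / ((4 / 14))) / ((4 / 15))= 525 / 104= 5.05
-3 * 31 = -93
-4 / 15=-0.27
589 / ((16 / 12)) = 1767 / 4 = 441.75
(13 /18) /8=13 /144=0.09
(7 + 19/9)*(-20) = -1640/9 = -182.22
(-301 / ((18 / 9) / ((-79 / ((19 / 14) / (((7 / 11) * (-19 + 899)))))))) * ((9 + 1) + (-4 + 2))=745709440 / 19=39247865.26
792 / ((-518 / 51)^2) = 514998 / 67081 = 7.68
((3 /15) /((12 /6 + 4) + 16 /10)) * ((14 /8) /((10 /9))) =63 /1520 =0.04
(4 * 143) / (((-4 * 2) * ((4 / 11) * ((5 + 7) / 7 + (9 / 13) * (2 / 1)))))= -143143 / 2256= -63.45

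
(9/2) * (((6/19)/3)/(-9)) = -1/19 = -0.05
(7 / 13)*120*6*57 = 287280 / 13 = 22098.46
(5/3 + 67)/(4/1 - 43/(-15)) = 10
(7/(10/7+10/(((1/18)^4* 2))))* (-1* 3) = -147/3674170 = -0.00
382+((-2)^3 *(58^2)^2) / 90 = -45248794 / 45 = -1005528.76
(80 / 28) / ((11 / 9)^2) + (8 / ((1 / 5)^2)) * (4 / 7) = 14060 / 121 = 116.20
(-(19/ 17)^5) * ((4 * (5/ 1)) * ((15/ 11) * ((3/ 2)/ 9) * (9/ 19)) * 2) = -117288900/ 15618427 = -7.51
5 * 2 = 10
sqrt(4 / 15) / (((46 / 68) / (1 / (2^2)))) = 17 * sqrt(15) / 345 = 0.19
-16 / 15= -1.07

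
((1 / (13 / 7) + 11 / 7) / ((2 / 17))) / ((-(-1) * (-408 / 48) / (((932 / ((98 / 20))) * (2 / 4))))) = -894720 / 4459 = -200.65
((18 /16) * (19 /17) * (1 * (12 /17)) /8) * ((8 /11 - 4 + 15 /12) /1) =-45657 /203456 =-0.22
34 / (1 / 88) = 2992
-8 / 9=-0.89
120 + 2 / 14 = 841 / 7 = 120.14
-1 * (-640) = 640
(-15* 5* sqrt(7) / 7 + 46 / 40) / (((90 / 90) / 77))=1771 / 20 - 825* sqrt(7)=-2094.19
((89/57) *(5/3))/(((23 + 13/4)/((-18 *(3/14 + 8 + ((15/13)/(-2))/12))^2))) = 9436587675/4405492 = 2142.01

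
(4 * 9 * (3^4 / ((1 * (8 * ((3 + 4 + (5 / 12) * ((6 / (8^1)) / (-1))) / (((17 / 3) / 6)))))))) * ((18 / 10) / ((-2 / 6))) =-148716 / 535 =-277.97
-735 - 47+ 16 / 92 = -17982 / 23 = -781.83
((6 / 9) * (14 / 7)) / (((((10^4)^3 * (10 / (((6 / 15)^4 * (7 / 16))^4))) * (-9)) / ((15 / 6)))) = -2401 / 4119873046875000000000000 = -0.00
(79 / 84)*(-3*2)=-79 / 14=-5.64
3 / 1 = 3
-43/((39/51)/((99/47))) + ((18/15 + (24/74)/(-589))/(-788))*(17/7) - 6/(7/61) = -31350164911953/183621062170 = -170.73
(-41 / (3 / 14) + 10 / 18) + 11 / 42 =-24005 / 126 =-190.52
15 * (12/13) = 180/13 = 13.85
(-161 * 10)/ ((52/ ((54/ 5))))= -4347/ 13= -334.38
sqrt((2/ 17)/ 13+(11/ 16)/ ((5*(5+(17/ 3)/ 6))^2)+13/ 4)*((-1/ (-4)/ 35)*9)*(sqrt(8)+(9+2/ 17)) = 36*sqrt(1424087977)/ 4138225+279*sqrt(2848175954)/ 14069965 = 1.39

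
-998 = -998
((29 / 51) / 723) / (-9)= -0.00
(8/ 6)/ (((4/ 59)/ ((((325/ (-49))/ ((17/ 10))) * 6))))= -383500/ 833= -460.38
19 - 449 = -430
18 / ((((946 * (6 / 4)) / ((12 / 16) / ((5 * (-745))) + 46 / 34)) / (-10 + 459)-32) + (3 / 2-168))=-5538578436 / 60359346797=-0.09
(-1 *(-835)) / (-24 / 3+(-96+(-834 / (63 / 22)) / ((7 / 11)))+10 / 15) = -122745 / 82466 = -1.49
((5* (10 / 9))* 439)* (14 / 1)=307300 / 9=34144.44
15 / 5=3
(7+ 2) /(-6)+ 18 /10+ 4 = 43 /10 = 4.30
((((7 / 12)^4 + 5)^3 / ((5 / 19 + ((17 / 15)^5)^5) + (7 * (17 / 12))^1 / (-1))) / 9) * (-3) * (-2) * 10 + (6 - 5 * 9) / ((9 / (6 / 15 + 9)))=107132337292457464218673296363649820194373 / 3984194723452360557604789938954546708480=26.89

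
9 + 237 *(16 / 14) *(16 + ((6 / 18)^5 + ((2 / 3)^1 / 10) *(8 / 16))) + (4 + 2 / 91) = 160572793 / 36855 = 4356.88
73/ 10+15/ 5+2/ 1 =123/ 10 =12.30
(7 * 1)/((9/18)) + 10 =24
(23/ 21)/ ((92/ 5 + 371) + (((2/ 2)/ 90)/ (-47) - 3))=32430/ 11441297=0.00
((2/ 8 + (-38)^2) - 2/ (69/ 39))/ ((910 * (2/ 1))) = 132767/ 167440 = 0.79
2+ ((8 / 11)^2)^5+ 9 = 11.04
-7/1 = -7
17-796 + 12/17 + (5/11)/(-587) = -85432652/109769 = -778.29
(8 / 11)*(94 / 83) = 752 / 913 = 0.82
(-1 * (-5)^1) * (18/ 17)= 90/ 17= 5.29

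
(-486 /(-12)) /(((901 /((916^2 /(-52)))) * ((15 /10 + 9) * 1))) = -5663628 /81991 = -69.08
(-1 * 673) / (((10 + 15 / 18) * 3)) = -1346 / 65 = -20.71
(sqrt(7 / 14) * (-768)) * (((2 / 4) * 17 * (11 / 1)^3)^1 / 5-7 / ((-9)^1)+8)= -1233544.20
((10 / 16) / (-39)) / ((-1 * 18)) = 5 / 5616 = 0.00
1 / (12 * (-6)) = -0.01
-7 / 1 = -7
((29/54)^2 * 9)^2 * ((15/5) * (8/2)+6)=707281/5832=121.28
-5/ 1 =-5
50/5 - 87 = -77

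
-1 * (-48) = 48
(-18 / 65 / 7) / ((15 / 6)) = -36 / 2275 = -0.02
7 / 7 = 1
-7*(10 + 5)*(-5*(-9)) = -4725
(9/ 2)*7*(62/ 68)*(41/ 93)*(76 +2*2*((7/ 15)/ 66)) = 5400479/ 5610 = 962.65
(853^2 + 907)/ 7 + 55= 104128.71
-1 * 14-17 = -31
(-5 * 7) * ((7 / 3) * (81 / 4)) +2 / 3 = -19837 / 12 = -1653.08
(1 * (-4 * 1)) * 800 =-3200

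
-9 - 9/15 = -48/5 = -9.60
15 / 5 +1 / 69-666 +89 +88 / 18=-117803 / 207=-569.10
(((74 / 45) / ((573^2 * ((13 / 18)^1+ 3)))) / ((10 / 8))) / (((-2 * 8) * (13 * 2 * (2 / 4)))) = -37 / 7149363975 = -0.00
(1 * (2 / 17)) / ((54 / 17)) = 1 / 27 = 0.04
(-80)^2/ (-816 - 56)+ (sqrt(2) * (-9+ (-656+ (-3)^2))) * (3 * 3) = -5904 * sqrt(2) - 800/ 109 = -8356.86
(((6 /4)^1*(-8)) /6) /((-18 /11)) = 11 /9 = 1.22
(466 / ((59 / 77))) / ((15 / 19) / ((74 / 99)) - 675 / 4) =-14414312 / 3974535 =-3.63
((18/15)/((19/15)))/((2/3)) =27/19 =1.42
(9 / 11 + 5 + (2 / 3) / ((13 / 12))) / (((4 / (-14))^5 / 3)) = -5798415 / 572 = -10137.09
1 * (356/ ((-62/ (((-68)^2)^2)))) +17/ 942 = -3585143601649/ 29202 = -122770481.53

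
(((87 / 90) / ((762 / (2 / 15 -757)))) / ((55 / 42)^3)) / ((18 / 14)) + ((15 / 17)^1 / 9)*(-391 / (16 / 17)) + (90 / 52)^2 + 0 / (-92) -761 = -10272206245562221 / 12855263850000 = -799.07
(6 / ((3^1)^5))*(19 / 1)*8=304 / 81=3.75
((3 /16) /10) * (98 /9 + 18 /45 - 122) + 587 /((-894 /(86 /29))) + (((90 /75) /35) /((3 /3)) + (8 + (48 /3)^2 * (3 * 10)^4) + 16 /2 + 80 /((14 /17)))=2508808488634257 /12098800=207360109.15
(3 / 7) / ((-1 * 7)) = -3 / 49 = -0.06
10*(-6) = -60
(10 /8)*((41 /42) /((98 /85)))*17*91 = 3850925 /2352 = 1637.30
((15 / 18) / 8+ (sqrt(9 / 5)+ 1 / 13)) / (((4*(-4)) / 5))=-3*sqrt(5) / 16 - 565 / 9984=-0.48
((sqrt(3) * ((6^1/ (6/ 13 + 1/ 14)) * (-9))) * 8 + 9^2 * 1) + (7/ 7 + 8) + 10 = 100-78624 * sqrt(3)/ 97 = -1303.93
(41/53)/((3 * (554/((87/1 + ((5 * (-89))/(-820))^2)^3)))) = 12942667812986627617/41800946979987456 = 309.63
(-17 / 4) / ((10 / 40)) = -17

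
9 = 9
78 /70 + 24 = 879 /35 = 25.11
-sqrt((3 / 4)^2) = -3 / 4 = -0.75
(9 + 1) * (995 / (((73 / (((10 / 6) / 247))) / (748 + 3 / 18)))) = 688.10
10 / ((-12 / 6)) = -5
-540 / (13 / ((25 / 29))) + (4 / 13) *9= -33.04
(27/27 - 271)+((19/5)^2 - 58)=-7839/25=-313.56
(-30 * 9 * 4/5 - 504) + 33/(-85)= -61233/85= -720.39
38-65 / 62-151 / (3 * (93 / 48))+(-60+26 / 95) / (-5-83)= 4529531 / 388740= 11.65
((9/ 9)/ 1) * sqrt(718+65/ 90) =sqrt(25874)/ 6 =26.81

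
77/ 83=0.93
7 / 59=0.12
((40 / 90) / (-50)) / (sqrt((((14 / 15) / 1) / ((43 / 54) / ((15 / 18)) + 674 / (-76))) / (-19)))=-0.11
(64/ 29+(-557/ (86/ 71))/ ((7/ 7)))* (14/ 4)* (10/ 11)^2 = -199737825/ 150887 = -1323.76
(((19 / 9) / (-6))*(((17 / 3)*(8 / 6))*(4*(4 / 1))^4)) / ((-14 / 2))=42336256 / 1701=24889.04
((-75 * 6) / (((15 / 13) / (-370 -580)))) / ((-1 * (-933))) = 123500 / 311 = 397.11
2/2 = 1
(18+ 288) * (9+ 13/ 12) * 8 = 24684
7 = 7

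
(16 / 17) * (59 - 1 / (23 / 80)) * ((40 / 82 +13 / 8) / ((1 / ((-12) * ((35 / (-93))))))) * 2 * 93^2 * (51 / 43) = 414798919920 / 40549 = 10229572.12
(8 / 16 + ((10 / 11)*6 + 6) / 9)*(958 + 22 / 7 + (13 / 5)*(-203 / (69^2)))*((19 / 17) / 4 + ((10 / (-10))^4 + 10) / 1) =1596771564557 / 83095320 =19216.14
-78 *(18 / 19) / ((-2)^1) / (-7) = -702 / 133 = -5.28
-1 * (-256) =256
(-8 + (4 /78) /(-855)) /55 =-266762 /1833975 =-0.15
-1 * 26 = -26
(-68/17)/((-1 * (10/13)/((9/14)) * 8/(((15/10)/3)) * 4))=117/2240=0.05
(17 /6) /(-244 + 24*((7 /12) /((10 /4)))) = -0.01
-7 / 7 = -1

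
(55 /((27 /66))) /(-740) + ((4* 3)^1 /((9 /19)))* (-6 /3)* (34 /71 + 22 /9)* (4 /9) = -84277013 /1276722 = -66.01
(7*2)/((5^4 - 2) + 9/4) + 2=2.02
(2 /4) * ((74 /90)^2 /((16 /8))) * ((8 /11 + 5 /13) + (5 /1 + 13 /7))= 3640171 /2702700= 1.35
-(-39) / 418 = 39 / 418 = 0.09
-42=-42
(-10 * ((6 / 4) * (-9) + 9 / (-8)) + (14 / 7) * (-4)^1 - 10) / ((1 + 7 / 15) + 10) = 7695 / 688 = 11.18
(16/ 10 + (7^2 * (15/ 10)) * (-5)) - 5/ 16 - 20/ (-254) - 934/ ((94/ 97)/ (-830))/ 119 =361191900233/ 56824880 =6356.23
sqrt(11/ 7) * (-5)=-5 * sqrt(77)/ 7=-6.27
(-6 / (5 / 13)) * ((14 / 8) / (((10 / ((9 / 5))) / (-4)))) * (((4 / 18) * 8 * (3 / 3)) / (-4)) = -1092 / 125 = -8.74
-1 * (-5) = 5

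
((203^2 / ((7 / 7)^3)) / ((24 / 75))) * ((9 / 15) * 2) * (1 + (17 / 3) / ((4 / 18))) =4095144.38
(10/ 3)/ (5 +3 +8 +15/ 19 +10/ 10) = 95/ 507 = 0.19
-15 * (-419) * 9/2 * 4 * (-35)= -3959550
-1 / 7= -0.14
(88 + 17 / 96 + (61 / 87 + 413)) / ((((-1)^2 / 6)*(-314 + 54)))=-11.58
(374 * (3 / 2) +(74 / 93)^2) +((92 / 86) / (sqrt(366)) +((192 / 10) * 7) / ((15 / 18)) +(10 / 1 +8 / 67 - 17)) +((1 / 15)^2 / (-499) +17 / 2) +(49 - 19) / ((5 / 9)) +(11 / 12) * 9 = 23 * sqrt(366) / 7869 +7583587452101 / 9638733900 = 786.84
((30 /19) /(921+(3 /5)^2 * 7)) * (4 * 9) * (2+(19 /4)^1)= 30375 /73112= 0.42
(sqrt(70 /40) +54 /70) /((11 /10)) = 54 /77 +5 * sqrt(7) /11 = 1.90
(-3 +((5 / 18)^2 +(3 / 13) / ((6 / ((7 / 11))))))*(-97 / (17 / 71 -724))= -924834569 / 2380862484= -0.39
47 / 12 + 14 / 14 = 4.92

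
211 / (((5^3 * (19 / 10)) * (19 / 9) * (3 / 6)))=7596 / 9025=0.84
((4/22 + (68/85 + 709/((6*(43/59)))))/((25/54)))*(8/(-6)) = -27775644/59125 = -469.78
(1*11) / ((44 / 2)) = 1 / 2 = 0.50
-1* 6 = -6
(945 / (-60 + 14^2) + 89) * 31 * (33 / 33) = 404519 / 136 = 2974.40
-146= -146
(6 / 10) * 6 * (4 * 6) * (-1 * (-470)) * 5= 203040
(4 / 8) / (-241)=-0.00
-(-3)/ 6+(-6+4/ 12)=-5.17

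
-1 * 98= -98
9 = 9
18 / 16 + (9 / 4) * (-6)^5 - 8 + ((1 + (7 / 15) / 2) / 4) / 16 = -33605483 / 1920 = -17502.86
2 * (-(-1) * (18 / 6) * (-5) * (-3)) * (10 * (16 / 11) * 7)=100800 / 11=9163.64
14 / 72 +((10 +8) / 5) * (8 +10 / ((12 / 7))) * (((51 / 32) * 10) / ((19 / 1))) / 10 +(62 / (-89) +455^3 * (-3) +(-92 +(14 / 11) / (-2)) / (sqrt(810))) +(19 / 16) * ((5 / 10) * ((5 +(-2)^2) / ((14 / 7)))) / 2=-2752463242951519 / 9740160 - 1019 * sqrt(10) / 990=-282589123.24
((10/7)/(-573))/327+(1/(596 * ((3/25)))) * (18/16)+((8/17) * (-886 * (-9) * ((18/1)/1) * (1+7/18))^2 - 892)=1988195596826364618271/106312806432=18701374402.13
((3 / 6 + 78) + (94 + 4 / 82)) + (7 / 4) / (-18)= 509077 / 2952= 172.45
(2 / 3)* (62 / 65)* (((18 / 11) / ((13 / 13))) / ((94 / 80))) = 5952 / 6721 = 0.89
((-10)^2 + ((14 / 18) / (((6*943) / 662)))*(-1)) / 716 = 2543783 / 18230076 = 0.14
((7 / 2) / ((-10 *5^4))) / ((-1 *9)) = 7 / 112500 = 0.00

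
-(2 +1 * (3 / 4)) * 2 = -11 / 2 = -5.50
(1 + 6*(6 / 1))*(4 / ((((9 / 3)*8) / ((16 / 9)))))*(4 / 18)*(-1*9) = -592 / 27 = -21.93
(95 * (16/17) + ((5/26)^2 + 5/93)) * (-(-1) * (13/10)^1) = 19131269/164424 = 116.35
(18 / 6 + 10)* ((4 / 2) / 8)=13 / 4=3.25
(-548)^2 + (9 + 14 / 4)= 600633 / 2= 300316.50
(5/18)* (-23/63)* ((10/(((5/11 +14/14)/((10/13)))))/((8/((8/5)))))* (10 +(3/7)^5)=-1064579725/991075176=-1.07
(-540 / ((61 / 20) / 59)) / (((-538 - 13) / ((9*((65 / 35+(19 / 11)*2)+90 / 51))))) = 53121452400 / 43996799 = 1207.39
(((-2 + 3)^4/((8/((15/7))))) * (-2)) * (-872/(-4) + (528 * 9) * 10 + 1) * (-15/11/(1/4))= 10741275/77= 139497.08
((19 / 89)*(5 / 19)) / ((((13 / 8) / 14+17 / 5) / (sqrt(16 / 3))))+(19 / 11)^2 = 11200*sqrt(3) / 525723+361 / 121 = 3.02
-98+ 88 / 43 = -4126 / 43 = -95.95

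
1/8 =0.12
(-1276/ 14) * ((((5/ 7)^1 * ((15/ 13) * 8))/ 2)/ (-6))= 31900/ 637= 50.08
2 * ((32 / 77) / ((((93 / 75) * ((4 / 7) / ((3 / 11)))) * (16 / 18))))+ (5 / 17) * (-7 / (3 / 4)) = -2.39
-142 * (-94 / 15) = 889.87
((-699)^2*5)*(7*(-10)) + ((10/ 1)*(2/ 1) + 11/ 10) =-1710103289/ 10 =-171010328.90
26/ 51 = 0.51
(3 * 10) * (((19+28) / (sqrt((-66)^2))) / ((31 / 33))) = 705 / 31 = 22.74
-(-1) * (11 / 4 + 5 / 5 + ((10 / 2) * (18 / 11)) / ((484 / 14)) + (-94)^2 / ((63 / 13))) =1827.29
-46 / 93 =-0.49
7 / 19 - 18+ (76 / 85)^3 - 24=-477432331 / 11668375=-40.92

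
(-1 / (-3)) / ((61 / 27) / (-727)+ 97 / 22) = 143946 / 1902671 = 0.08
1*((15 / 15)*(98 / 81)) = 98 / 81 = 1.21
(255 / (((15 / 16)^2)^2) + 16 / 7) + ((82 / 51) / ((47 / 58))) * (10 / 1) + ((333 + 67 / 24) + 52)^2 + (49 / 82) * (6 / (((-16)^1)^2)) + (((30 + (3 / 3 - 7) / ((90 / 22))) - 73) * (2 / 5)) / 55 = 328508943329331803 / 2179390752000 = 150734.30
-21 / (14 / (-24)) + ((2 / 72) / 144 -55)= -98495 / 5184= -19.00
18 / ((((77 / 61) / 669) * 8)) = 367281 / 308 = 1192.47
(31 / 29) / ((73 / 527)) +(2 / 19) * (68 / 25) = 8047987 / 1005575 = 8.00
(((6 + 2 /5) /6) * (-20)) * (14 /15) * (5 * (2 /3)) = -1792 /27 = -66.37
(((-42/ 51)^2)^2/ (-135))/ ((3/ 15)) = -38416/ 2255067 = -0.02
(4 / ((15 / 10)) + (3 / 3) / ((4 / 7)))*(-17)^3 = -260389 / 12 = -21699.08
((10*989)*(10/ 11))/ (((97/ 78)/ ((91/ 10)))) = 65791.21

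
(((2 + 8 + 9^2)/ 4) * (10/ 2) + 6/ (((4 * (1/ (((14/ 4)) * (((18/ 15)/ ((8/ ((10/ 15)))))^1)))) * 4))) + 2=18541/ 160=115.88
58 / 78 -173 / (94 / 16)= -52613 / 1833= -28.70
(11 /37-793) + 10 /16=-234455 /296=-792.08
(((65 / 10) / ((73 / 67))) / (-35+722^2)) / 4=871 / 304409416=0.00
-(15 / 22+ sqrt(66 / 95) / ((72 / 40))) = -15 / 22 - sqrt(6270) / 171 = -1.14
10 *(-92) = -920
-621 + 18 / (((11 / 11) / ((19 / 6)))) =-564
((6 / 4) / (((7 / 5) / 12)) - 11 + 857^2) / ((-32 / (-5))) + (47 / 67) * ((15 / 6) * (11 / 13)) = 5597505975 / 48776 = 114759.43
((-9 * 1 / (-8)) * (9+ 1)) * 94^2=99405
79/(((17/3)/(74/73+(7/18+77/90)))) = 586022/18615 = 31.48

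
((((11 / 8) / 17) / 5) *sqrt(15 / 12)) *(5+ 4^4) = 2871 *sqrt(5) / 1360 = 4.72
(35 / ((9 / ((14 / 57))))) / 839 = 490 / 430407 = 0.00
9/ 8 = 1.12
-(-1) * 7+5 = 12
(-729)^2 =531441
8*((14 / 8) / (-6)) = -7 / 3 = -2.33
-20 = -20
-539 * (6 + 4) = -5390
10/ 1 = 10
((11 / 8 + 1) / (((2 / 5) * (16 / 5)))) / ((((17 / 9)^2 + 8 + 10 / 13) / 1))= 500175 / 3325696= 0.15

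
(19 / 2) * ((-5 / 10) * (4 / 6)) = -19 / 6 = -3.17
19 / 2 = 9.50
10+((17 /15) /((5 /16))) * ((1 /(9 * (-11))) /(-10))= 371386 /37125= 10.00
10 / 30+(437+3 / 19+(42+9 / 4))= 109837 / 228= 481.74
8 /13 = 0.62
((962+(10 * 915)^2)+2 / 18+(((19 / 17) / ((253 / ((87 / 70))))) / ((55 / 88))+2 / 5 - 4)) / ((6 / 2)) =567148987273163 / 20322225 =27907819.51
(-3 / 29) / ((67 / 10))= -30 / 1943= -0.02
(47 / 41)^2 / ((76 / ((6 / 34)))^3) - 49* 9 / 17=-25.94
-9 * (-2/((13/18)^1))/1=324/13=24.92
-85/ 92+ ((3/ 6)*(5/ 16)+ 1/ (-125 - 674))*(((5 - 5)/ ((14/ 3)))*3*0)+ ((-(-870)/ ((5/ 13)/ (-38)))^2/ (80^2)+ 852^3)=5700546778883/ 9200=619624649.88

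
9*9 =81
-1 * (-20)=20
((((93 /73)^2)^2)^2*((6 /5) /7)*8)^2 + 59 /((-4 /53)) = -2202738978529012023125790976943760559 /3186851611107266898106401889348900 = -691.20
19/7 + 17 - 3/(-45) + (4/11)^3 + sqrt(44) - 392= -52012753/139755 + 2 * sqrt(11)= -365.54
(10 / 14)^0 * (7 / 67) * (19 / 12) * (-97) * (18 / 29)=-38703 / 3886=-9.96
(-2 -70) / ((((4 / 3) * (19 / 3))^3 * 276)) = -0.00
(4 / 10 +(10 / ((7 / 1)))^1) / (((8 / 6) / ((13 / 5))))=624 / 175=3.57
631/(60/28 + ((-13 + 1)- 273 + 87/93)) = -136927/61177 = -2.24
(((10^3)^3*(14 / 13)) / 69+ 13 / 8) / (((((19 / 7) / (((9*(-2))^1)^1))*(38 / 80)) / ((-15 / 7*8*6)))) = 22412661335.36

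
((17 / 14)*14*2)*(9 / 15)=102 / 5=20.40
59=59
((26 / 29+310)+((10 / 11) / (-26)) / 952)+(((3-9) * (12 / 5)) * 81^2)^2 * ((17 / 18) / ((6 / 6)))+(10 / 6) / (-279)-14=696430754984112164923 / 82610728200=8430270137.53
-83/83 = -1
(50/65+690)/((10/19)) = 17062/13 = 1312.46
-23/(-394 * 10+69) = 23/3871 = 0.01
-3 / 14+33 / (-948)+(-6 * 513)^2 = 20956673257 / 2212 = 9474083.75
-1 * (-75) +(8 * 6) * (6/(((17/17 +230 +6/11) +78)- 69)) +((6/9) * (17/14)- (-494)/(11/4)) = 414992/1617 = 256.64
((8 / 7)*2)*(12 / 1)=192 / 7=27.43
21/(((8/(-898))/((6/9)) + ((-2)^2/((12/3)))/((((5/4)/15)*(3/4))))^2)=4233621/51523684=0.08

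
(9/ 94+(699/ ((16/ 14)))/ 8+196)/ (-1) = -819827/ 3008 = -272.55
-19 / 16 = -1.19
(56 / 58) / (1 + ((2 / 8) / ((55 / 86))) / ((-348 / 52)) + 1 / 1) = 9240 / 18581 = 0.50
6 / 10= 3 / 5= 0.60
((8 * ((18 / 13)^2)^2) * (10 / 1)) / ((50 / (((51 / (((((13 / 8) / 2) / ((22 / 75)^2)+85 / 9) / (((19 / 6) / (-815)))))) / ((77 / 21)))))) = -2578035879936 / 153206555617375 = -0.02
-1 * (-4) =4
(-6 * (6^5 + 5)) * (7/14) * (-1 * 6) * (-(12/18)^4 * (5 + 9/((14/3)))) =-12076112/63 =-191684.32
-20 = -20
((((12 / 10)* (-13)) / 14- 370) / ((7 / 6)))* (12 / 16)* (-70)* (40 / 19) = 4676040 / 133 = 35158.20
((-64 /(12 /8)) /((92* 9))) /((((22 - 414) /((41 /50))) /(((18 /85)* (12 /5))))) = 656 /11974375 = 0.00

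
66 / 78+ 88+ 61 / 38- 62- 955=-457715 / 494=-926.55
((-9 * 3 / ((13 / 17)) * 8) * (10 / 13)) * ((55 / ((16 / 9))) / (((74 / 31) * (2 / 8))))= -70433550 / 6253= -11263.96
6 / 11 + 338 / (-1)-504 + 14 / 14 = -840.45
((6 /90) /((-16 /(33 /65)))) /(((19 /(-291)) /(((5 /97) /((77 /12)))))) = 0.00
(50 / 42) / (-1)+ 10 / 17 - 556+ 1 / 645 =-42721886 / 76755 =-556.60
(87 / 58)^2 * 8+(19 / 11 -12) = 7.73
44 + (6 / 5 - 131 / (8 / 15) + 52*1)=-5937 / 40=-148.42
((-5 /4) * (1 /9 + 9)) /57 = -205 /1026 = -0.20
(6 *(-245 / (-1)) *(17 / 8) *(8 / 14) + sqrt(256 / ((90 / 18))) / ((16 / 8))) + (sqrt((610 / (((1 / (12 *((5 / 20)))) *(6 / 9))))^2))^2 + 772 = 8 *sqrt(5) / 5 + 7537582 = 7537585.58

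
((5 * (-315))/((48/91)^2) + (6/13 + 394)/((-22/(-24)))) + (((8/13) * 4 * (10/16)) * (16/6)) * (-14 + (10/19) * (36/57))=-209594613187/39646464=-5286.59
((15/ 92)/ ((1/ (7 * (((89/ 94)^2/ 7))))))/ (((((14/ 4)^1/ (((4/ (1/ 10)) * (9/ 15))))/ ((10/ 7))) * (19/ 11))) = 0.83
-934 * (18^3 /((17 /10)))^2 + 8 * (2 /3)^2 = -28590675485152 /2601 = -10992185884.33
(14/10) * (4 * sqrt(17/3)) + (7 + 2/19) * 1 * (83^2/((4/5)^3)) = 28 * sqrt(51)/15 + 116251875/1216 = 95615.20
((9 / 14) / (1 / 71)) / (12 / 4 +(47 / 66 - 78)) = -21087 / 34321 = -0.61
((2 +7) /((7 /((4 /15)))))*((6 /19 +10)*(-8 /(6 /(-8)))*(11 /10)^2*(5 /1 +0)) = 108416 /475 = 228.24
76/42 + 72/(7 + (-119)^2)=9641/5313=1.81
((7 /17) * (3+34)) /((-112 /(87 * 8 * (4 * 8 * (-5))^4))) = -1054801920000 /17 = -62047171764.71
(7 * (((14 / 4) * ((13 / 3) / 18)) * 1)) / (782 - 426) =637 / 38448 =0.02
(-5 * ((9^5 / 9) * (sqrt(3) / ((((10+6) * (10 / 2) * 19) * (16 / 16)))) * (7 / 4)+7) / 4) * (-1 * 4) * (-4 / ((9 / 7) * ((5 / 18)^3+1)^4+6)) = -368956908713611008 * sqrt(3) / 18071149513174213 - 17995154822184960 / 951113132272327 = -54.28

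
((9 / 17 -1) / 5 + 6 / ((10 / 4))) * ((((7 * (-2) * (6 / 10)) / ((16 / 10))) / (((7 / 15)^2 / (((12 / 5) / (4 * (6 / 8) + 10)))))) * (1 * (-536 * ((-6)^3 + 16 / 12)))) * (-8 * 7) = 14613709824 / 221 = 66125383.82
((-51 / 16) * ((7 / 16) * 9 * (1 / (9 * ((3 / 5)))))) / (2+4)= -595 / 1536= -0.39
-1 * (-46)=46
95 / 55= 19 / 11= 1.73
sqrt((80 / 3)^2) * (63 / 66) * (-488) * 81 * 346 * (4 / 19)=-73291342.39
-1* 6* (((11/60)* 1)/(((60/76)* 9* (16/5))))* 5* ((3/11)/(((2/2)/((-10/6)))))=95/864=0.11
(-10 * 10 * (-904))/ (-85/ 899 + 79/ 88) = 112552.92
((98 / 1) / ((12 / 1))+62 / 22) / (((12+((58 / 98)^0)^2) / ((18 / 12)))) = 725 / 572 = 1.27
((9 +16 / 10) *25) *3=795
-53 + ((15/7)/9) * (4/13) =-52.93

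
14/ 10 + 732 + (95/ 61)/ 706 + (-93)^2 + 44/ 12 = 6063306631/ 645990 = 9386.07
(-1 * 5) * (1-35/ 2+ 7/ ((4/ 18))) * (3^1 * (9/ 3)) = -675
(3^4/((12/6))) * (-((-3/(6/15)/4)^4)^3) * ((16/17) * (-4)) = 10509453369140625/36507222016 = 287873.27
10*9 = 90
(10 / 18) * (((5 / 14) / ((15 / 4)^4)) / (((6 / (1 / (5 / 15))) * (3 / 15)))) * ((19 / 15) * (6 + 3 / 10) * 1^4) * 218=132544 / 30375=4.36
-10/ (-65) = 2/ 13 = 0.15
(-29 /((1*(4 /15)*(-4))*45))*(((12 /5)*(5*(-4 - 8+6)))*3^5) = -21141 /2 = -10570.50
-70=-70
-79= -79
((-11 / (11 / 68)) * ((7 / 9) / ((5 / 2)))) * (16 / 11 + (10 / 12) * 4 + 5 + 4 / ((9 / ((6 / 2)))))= -349384 / 1485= -235.28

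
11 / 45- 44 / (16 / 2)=-473 / 90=-5.26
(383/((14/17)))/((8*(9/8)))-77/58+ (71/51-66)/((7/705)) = -28647871/4437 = -6456.59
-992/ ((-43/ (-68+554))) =482112/ 43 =11211.91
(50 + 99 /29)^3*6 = 22300032894 /24389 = 914347.98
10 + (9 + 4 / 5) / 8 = 449 / 40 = 11.22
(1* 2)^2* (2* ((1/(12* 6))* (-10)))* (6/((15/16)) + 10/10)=-74/9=-8.22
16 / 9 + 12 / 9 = 28 / 9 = 3.11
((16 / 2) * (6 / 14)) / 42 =0.08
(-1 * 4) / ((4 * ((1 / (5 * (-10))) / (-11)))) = -550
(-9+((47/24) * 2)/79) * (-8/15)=3394/711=4.77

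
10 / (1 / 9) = 90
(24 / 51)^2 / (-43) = -64 / 12427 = -0.01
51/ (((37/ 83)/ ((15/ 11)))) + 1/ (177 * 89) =1000237142/ 6411471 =156.01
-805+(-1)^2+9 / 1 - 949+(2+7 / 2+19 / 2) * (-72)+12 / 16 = -2823.25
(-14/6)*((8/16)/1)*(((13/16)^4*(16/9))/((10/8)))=-199927/276480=-0.72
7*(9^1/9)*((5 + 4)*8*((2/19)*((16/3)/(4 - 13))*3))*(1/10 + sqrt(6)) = -1792*sqrt(6)/19 - 896/95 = -240.46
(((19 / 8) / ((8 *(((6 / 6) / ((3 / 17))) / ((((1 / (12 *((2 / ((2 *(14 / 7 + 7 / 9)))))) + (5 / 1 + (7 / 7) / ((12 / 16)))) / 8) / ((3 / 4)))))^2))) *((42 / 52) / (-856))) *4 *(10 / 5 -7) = 334282865 / 1600483442688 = 0.00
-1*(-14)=14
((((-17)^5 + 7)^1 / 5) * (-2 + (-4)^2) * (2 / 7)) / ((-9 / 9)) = 1135880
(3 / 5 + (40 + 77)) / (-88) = -147 / 110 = -1.34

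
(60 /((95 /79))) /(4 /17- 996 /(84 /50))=-56406 /669959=-0.08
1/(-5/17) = -17/5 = -3.40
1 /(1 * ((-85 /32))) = -32 /85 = -0.38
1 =1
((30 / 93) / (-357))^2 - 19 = -2327091191 / 122478489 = -19.00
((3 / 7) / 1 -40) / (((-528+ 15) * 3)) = 277 / 10773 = 0.03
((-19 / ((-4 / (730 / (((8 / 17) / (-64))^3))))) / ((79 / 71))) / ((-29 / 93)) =57593635319040 / 2291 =25139081326.51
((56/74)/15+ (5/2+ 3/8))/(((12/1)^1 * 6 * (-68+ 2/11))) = -142879/238481280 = -0.00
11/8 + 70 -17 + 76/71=31493/568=55.45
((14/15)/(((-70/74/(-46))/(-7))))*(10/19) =-47656/285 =-167.21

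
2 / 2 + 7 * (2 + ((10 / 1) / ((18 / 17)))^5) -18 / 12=62120338073 / 118098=526006.69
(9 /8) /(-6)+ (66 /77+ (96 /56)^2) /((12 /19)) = 4565 /784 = 5.82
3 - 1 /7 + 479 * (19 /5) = 63807 /35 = 1823.06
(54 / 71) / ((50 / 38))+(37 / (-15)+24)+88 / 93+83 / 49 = 200206642 / 8088675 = 24.75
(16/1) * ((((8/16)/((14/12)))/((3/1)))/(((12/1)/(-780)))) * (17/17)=-1040/7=-148.57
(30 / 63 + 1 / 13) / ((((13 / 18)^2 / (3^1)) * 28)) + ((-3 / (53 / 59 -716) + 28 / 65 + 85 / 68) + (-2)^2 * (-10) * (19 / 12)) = -16769405792599 / 272519263380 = -61.53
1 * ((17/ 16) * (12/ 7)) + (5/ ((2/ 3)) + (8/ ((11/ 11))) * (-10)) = -1979/ 28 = -70.68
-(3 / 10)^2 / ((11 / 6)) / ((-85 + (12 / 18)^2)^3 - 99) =19683 / 242430788600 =0.00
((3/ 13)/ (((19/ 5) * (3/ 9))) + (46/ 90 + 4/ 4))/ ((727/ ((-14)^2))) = 3688916/ 8080605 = 0.46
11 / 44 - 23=-91 / 4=-22.75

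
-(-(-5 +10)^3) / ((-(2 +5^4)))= -125 / 627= -0.20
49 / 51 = 0.96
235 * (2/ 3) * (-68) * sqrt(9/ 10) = -3196 * sqrt(10) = -10106.64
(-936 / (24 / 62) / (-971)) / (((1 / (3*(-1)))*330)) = -1209 / 53405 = -0.02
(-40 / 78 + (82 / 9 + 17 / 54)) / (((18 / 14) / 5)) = 218995 / 6318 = 34.66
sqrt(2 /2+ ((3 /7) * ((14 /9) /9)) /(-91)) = sqrt(670215) /819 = 1.00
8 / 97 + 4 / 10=234 / 485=0.48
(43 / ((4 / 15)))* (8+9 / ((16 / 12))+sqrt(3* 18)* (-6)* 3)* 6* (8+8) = 228330 - 835920* sqrt(6) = -1819247.47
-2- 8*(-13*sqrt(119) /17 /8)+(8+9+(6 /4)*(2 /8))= 13*sqrt(119) /17+123 /8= 23.72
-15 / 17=-0.88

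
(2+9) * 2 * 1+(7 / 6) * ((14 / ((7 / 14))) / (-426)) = 14009 / 639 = 21.92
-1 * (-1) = 1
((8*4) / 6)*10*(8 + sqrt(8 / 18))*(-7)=-29120 / 9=-3235.56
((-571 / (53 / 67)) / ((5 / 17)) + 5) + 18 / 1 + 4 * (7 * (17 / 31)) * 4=-19467934 / 8215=-2369.80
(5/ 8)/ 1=5/ 8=0.62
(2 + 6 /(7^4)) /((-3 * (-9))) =4808 /64827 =0.07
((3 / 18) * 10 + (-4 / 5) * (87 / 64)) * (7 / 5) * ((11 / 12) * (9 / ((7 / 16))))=1529 / 100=15.29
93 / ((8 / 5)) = 465 / 8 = 58.12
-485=-485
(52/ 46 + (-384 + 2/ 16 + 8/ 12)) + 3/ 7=-1474693/ 3864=-381.65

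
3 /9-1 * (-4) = 4.33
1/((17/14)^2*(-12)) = -49/867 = -0.06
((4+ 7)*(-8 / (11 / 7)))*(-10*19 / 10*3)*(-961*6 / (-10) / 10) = 4601268 / 25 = 184050.72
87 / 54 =29 / 18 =1.61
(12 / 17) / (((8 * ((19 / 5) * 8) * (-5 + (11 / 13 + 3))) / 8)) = -13 / 646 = -0.02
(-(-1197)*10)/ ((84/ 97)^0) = 11970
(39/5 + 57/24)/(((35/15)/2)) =1221/140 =8.72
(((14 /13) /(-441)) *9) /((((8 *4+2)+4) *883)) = -0.00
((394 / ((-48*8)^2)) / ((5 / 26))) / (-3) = -2561 / 552960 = -0.00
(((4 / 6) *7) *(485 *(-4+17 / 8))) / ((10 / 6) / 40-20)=101850 / 479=212.63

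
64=64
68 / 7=9.71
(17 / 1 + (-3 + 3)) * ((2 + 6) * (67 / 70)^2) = 152626 / 1225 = 124.59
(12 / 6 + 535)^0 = 1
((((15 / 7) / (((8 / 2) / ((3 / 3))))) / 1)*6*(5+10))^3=307546875 / 2744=112079.76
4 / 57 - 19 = -1079 / 57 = -18.93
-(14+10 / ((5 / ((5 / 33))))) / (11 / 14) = -6608 / 363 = -18.20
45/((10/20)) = 90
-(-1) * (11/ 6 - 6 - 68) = -72.17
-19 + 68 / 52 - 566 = -7588 / 13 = -583.69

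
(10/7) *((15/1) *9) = 1350/7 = 192.86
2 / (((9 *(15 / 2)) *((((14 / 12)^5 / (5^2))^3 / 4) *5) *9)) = 19349176320000 / 4747561509943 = 4.08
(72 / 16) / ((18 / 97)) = 97 / 4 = 24.25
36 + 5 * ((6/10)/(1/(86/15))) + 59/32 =8807/160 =55.04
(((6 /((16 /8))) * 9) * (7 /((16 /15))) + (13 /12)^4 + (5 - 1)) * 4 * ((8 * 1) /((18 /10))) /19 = 18928325 /110808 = 170.82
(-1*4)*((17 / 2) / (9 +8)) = -2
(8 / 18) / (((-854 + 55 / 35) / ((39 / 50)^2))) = -91 / 286875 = -0.00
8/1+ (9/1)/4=41/4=10.25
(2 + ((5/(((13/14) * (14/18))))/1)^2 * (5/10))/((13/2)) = 3.99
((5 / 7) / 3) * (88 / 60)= 22 / 63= 0.35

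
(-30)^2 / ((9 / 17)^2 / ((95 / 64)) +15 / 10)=16473000 / 30911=532.92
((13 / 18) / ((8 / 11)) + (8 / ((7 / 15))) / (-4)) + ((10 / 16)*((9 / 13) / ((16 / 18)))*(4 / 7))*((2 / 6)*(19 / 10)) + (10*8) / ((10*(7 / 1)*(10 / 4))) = -49783 / 18720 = -2.66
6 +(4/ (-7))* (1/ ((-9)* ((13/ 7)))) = 706/ 117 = 6.03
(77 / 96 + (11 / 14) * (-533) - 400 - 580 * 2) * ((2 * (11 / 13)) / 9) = -14621255 / 39312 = -371.93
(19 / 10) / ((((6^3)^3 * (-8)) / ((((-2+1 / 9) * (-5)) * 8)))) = -323 / 181398528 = -0.00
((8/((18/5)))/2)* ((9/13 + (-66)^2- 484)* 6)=1006900/39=25817.95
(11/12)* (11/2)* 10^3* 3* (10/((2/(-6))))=-453750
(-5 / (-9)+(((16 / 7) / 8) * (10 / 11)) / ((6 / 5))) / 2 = 535 / 1386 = 0.39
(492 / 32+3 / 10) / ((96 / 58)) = 6061 / 640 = 9.47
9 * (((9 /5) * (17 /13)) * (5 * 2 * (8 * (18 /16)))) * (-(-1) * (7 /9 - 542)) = -13414734 /13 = -1031902.62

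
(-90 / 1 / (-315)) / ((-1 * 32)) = -1 / 112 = -0.01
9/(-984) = -3/328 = -0.01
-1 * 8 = -8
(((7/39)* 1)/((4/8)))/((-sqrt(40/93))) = -7* sqrt(930)/390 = -0.55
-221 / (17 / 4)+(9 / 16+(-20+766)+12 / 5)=55757 / 80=696.96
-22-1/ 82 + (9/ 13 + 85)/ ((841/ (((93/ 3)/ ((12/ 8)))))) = -53538619/ 2689518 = -19.91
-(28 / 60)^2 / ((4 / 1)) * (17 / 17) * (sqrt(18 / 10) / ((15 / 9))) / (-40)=49 * sqrt(5) / 100000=0.00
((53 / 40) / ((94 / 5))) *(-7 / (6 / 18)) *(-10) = 5565 / 376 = 14.80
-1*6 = -6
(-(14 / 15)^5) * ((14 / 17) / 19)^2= -105413504 / 79224834375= -0.00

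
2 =2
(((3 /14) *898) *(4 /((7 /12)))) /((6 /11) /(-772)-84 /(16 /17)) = -61006528 /4126437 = -14.78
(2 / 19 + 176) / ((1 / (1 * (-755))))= -2526230 / 19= -132959.47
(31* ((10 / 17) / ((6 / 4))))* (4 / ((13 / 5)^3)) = 310000 / 112047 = 2.77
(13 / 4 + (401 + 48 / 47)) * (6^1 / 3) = 810.54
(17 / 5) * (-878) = -14926 / 5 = -2985.20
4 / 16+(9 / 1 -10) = -3 / 4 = -0.75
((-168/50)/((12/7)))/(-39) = 49/975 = 0.05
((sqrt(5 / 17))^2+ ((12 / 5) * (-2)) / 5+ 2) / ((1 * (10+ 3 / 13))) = 1053 / 8075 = 0.13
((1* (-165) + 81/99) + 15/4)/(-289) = 7059/12716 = 0.56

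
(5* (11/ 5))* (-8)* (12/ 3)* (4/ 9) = -1408/ 9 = -156.44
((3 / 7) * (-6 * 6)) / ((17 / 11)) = -1188 / 119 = -9.98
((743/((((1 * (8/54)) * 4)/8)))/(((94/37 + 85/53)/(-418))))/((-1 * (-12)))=-84307.26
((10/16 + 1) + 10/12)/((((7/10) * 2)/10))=1475/84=17.56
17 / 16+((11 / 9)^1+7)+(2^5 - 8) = 4793 / 144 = 33.28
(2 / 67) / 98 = 0.00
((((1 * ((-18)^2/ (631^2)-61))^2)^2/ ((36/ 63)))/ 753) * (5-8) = -2435729633563011475625701150567/ 25232982515451571407241964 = -96529.60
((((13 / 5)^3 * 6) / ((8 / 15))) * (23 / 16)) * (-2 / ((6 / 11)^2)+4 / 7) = -1748.28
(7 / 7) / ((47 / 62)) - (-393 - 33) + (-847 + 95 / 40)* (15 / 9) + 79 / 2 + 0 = -1061323 / 1128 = -940.89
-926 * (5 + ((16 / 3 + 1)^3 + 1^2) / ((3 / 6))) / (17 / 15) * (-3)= 64389410 / 51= 1262537.45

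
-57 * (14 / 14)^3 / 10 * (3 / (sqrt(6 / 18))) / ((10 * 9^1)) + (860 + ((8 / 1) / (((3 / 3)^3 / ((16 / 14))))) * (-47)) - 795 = -2553 / 7 - 19 * sqrt(3) / 100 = -365.04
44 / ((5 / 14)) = 616 / 5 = 123.20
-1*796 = -796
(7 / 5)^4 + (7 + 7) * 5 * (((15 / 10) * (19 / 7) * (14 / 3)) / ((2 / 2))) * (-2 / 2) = -1326.16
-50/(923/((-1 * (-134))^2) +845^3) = -897800/10833772801423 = -0.00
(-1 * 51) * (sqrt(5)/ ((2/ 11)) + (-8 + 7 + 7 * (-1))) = -219.22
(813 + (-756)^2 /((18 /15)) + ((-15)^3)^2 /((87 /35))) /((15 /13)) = 635814062 /145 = 4384924.57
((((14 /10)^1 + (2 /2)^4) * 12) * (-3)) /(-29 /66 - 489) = 28512 /161515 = 0.18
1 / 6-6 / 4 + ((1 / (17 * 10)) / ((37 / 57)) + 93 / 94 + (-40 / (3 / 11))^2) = 21510.78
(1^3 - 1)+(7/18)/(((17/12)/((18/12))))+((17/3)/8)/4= 0.59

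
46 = 46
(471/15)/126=157/630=0.25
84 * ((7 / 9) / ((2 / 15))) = 490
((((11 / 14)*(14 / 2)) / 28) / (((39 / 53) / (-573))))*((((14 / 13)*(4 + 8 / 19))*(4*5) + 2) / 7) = -1337015471 / 629356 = -2124.42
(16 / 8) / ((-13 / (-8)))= 16 / 13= 1.23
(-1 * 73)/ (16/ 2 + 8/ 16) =-146/ 17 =-8.59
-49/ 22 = -2.23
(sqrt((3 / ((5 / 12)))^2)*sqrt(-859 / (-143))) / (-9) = -4*sqrt(122837) / 715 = -1.96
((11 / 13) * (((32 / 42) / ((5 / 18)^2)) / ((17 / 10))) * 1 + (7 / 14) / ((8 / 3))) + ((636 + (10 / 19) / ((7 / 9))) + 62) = 1654894079 / 2351440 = 703.78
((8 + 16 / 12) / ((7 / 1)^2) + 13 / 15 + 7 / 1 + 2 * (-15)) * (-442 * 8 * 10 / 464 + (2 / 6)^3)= 15268096 / 9135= 1671.38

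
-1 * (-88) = 88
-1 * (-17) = 17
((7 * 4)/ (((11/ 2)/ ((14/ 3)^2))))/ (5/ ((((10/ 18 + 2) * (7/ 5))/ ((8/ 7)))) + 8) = 386561/ 33462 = 11.55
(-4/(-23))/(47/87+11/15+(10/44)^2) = 842160/6417253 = 0.13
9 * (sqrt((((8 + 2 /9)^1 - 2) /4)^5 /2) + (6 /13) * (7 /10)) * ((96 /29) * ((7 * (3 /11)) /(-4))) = -10976 * sqrt(7) /957 - 95256 /20735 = -34.94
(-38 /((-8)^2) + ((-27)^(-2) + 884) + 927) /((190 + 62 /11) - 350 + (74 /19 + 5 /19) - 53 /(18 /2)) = -8826736501 /761047488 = -11.60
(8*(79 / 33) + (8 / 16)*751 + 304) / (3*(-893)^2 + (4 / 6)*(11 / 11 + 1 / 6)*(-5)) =138333 / 473683936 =0.00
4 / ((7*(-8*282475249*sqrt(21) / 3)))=-sqrt(21) / 27682574402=-0.00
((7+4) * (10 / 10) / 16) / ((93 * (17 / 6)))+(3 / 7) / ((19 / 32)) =406199 / 560728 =0.72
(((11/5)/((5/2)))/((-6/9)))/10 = -33/250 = -0.13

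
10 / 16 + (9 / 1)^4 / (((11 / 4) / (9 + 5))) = 2939383 / 88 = 33402.08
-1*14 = -14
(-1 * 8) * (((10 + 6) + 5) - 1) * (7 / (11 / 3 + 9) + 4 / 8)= -3200 / 19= -168.42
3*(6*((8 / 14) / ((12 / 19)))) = 114 / 7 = 16.29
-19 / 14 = -1.36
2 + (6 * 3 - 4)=16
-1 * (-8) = 8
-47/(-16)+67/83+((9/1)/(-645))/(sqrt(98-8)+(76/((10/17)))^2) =1125*sqrt(10)/7488561267058+18620303434072357/4972404681326512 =3.74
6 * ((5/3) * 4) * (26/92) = 260/23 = 11.30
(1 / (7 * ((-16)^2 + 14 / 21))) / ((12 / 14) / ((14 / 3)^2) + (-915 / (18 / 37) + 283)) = -63 / 180854300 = -0.00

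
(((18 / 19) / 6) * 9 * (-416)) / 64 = -351 / 38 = -9.24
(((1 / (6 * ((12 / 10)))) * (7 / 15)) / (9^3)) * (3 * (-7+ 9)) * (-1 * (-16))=56 / 6561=0.01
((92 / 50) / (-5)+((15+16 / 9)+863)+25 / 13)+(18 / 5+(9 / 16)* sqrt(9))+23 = 212851163 / 234000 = 909.62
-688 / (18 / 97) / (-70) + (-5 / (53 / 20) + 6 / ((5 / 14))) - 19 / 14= 2221141 / 33390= 66.52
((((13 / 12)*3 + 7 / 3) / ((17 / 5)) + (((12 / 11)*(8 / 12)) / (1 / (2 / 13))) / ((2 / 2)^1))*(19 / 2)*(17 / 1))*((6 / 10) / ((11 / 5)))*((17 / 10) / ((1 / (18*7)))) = 1041237981 / 62920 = 16548.60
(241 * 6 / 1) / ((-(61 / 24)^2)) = -832896 / 3721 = -223.84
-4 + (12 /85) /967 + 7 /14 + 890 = 145731759 /164390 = 886.50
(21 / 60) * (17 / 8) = 119 / 160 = 0.74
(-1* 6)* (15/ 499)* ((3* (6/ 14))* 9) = -7290/ 3493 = -2.09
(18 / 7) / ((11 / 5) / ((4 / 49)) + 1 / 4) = 45 / 476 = 0.09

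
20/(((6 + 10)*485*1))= 1/388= 0.00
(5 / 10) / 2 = 1 / 4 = 0.25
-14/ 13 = -1.08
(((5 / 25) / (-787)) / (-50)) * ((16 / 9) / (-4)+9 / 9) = 1 / 354150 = 0.00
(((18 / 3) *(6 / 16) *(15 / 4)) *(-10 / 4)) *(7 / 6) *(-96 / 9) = 525 / 2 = 262.50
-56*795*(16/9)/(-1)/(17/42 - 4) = -3324160/151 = -22014.30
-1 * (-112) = 112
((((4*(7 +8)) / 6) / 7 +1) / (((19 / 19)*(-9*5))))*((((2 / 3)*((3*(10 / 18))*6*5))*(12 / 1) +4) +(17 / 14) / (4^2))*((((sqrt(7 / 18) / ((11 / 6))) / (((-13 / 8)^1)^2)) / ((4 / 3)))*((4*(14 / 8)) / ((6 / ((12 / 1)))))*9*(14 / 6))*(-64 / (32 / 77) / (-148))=-644.52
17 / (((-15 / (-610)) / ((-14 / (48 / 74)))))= -268583 / 18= -14921.28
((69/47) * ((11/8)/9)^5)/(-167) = -3704173/5062389497856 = -0.00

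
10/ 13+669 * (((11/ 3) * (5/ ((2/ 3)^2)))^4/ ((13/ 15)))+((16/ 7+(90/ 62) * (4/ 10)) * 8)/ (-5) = 2234960414.41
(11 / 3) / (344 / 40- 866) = -55 / 12861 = -0.00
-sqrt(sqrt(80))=-2*5^(1 / 4)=-2.99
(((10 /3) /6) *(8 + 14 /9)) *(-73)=-31390 /81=-387.53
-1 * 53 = -53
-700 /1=-700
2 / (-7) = -2 / 7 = -0.29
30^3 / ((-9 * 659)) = -3000 / 659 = -4.55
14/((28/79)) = 79/2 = 39.50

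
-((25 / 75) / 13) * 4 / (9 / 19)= -76 / 351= -0.22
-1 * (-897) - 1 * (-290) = 1187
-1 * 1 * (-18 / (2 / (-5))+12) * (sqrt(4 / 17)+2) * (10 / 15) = -76- 76 * sqrt(17) / 17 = -94.43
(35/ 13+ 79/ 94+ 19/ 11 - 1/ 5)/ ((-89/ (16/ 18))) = -151148/ 2990845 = -0.05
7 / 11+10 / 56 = 251 / 308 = 0.81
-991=-991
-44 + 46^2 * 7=14768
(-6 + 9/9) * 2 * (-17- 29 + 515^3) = -1365908290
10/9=1.11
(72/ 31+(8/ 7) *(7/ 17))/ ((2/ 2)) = 1472/ 527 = 2.79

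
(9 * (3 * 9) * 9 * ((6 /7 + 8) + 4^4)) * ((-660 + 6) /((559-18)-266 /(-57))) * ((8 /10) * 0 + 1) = -7955317476 /11459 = -694241.86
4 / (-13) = -4 / 13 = -0.31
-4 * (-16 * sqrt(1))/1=64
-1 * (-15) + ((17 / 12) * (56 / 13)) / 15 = 9013 / 585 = 15.41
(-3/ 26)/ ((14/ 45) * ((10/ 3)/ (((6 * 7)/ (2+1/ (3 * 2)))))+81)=-729/ 512096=-0.00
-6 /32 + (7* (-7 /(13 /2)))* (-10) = 75.20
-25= -25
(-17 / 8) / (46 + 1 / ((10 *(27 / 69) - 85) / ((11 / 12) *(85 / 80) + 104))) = -152184 / 3201623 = -0.05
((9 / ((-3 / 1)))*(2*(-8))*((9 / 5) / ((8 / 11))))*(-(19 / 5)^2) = -214434 / 125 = -1715.47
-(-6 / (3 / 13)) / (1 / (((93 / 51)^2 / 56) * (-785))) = -9807005 / 8092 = -1211.94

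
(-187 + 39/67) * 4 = -745.67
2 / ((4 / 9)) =9 / 2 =4.50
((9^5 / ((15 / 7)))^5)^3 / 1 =122416508147616433152233778194941989486454839057914712481270742548917099508701 / 30517578125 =4011344138981095281532396000000000000000000000000000000000000000000.00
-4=-4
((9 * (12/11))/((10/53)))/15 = 954/275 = 3.47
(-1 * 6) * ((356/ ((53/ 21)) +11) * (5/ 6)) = -40295/ 53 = -760.28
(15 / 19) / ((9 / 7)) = 35 / 57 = 0.61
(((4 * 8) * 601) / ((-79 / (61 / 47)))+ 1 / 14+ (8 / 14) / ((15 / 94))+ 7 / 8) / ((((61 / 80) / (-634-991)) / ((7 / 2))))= 1578406604125 / 679479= 2322965.98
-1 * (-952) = 952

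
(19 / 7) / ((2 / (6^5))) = 73872 / 7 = 10553.14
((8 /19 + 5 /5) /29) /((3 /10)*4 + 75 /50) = 10 /551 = 0.02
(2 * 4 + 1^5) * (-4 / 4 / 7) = -9 / 7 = -1.29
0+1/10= 1/10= 0.10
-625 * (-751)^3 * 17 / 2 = 4500375479375 / 2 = 2250187739687.50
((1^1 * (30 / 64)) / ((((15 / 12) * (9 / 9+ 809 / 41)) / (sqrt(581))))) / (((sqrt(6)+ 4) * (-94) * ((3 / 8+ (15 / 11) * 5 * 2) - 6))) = -451 * sqrt(581) / 46941250+ 451 * sqrt(3486) / 187765000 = -0.00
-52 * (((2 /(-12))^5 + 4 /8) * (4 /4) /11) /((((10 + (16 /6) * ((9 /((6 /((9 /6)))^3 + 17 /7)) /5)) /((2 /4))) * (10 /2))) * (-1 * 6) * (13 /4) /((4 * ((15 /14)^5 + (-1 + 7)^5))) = 1711288151755 /116370130989398616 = 0.00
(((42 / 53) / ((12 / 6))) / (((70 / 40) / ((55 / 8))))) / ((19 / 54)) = 4455 / 1007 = 4.42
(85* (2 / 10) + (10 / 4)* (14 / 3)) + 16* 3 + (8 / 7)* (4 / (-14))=11222 / 147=76.34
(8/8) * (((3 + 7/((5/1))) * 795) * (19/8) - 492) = 31263/4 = 7815.75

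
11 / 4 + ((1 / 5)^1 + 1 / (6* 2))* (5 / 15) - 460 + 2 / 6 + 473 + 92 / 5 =34.58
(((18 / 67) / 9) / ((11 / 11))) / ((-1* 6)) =-1 / 201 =-0.00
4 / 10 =2 / 5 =0.40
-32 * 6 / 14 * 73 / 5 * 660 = -925056 / 7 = -132150.86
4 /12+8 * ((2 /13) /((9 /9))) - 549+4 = -21194 /39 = -543.44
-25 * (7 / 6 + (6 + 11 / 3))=-1625 / 6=-270.83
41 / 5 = 8.20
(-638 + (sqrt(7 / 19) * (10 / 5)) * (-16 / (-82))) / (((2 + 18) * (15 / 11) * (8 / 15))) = -3509 / 80 + 11 * sqrt(133) / 7790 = -43.85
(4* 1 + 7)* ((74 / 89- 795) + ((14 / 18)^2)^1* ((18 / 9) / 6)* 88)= -184708865 / 21627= -8540.66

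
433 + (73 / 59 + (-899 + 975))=30104 / 59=510.24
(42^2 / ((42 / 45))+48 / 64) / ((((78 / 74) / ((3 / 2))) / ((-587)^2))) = 96421087839 / 104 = 927125844.61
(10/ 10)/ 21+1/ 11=32/ 231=0.14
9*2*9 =162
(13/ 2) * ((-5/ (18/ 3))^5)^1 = -40625/ 15552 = -2.61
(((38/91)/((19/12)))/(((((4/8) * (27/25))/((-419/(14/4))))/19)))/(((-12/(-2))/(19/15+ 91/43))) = -1389672160/2218671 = -626.35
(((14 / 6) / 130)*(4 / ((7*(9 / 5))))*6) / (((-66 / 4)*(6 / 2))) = -8 / 11583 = -0.00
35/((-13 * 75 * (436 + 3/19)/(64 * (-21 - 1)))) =187264/1615965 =0.12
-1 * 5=-5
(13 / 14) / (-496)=-13 / 6944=-0.00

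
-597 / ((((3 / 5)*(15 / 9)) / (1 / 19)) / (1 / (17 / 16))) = -9552 / 323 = -29.57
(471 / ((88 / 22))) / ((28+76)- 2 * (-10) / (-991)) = 155587 / 137392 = 1.13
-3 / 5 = -0.60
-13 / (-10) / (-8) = -0.16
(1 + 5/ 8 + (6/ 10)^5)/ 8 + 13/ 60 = 0.43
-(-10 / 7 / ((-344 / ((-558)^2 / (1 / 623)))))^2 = -1199877294170025 / 1849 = -648933095819.38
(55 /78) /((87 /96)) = 880 /1131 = 0.78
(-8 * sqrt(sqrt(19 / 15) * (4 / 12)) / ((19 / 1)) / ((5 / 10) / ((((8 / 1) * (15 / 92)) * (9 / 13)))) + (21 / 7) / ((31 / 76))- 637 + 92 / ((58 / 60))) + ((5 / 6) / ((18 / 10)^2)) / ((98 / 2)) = -11442300299 / 21408786- 288 * 5^(3 / 4) * 57^(1 / 4) / 5681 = -534.93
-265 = -265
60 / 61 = 0.98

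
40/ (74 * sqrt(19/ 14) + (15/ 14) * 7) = -8400/ 206513 + 5920 * sqrt(266)/ 206513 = 0.43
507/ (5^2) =507/ 25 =20.28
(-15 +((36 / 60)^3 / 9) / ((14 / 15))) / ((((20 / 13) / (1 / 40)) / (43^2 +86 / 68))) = -612311271 / 1360000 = -450.23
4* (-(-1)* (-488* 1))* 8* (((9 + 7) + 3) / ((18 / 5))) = -82417.78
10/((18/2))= 10/9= 1.11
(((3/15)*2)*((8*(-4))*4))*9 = -2304/5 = -460.80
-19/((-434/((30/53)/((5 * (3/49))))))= 133/1643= 0.08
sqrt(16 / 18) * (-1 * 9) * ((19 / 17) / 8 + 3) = -1281 * sqrt(2) / 68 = -26.64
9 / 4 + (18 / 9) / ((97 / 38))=1177 / 388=3.03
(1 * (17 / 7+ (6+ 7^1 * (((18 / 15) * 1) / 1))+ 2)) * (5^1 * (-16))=-10544 / 7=-1506.29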